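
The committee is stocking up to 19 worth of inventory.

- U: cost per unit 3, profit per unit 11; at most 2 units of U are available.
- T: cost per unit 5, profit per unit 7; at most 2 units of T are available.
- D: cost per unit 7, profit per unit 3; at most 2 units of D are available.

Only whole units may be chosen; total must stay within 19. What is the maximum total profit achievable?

36

This is a bounded integer knapsack.
U has the best ratio (11/3); taking only U gives at most 2×11 = 22 (stopped by the supply cap of 2).
Mixing does better — 2×U and 2×T: cost 16 ≤ 19, profit 2·11 + 2·7 = 36.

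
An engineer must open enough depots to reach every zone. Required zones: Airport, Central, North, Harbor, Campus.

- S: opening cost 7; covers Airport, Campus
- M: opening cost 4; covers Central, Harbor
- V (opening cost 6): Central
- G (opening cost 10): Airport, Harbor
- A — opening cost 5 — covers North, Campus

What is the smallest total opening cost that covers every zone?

Choose S, M, and A: together they cover Airport, Central, North, Harbor, Campus — every zone.
Total opening cost: 7 + 4 + 5 = 16.
No cover costs less than 16.

16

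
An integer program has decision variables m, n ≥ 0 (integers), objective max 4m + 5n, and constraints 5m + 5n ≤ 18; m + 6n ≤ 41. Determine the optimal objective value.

15

Relaxing integrality, the LP optimum is 18.00 at (m,n) = (0, 3.6), which is not an integer point.
(m,n)=(0,3): 5·0+5·3=15≤18, 1·0+6·3=18≤41, objective 15.
(m,n)=(1,2): 5·1+5·2=15≤18, 1·1+6·2=13≤41, objective 14.
(m,n)=(0,2): 5·0+5·2=10≤18, 1·0+6·2=12≤41, objective 10.
No feasible integer point exceeds 15.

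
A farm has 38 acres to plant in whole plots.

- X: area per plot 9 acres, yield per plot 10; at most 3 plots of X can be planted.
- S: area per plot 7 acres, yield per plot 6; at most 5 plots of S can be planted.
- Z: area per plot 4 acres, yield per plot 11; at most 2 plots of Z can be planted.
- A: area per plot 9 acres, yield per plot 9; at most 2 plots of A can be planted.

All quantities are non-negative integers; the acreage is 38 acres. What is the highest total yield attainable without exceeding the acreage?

52

This is a bounded integer knapsack.
3×X and 2×Z: area 35 ≤ 38, yield 3·10 + 2·11 = 52.
2×X, 2×Z, and 1×A: area 35 ≤ 38, yield 2·10 + 2·11 + 1·9 = 51.
Best is 52.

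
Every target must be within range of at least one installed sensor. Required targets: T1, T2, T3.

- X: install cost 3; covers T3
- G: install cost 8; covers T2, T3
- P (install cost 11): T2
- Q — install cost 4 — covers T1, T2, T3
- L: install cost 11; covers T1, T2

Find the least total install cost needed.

Q alone covers T1, T2, T3 — every target.
Total install cost: 4.
No cover costs less than 4.

4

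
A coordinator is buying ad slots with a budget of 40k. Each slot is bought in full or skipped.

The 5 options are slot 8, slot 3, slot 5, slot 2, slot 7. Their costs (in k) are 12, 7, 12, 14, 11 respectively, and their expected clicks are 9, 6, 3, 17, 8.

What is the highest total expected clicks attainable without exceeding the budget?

slot 8 + slot 2 + slot 7: cost 12 + 14 + 11 = 37 ≤ 40, expected clicks 9 + 17 + 8 = 34.
slot 8 + slot 3 + slot 2: cost 12 + 7 + 14 = 33 ≤ 40, expected clicks 9 + 6 + 17 = 32.
Best is slot 8, slot 2, and slot 7 with total expected clicks 34.

34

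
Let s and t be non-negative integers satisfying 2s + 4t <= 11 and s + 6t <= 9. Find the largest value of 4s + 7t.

(s,t)=(5,0): 2·5+4·0=10≤11, 1·5+6·0=5≤9, objective 20.
(s,t)=(4,0): 2·4+4·0=8≤11, 1·4+6·0=4≤9, objective 16.
No feasible integer point exceeds 20.

20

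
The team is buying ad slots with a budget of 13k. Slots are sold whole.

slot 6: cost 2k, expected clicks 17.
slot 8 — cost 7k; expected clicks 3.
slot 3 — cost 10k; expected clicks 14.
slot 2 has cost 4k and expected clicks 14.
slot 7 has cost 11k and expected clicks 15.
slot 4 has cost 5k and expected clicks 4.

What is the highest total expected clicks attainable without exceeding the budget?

Treat it as a binary knapsack problem.
slot 6 + slot 8 + slot 2: cost 2 + 7 + 4 = 13 ≤ 13, expected clicks 17 + 3 + 14 = 34.
slot 6 + slot 2 + slot 4: cost 2 + 4 + 5 = 11 ≤ 13, expected clicks 17 + 14 + 4 = 35.
Best is slot 6, slot 2, and slot 4 with total expected clicks 35.

35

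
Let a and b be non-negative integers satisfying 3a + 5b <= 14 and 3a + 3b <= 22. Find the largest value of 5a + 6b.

21

Relaxing integrality, the LP optimum is 23.33 at (a,b) = (4.67, 0), which is not an integer point.
(a,b)=(3,1) is feasible, giving 21.
(a,b)=(4,0) is feasible, giving 20.
(a,b)=(2,1) is feasible, giving 16.
Maximum is 21 at (a,b)=(3,1).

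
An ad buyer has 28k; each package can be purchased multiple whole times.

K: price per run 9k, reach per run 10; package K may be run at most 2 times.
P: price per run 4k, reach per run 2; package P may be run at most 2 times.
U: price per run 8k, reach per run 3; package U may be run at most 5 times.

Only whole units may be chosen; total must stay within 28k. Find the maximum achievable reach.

This is a bounded integer knapsack.
K has the best ratio (10/9); taking only K gives at most 2×10 = 20 (stopped by the supply cap of 2).
Mixing does better — 2×K and 2×P: price 26 ≤ 28, reach 2·10 + 2·2 = 24.

24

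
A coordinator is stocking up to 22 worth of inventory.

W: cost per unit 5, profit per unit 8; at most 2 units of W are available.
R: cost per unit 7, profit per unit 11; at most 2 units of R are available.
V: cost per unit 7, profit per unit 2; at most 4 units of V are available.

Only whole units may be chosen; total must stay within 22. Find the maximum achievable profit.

30

Take 1×W and 2×R: cost 19 ≤ 22, profit 1·8 + 2·11 = 30.
No other integer combination yields more.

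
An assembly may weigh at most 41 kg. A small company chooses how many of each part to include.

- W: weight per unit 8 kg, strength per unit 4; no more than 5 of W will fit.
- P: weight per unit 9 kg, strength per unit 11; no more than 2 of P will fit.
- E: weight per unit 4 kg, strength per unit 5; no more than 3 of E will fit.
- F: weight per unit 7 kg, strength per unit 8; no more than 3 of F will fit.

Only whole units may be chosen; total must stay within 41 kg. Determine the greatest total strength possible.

E has the best ratio (5/4); taking only E gives at most 3×5 = 15 (stopped by the supply cap of 3).
Mixing does better — 2×P, 2×E, and 2×F: weight 40 ≤ 41, strength 2·11 + 2·5 + 2·8 = 48.

48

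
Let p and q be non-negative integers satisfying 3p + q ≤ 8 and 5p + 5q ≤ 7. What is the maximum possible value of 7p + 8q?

8

Relaxing integrality, the LP optimum is 11.20 at (p,q) = (0, 1.4), which is not an integer point.
(p,q)=(0,1): 3·0+1·1=1≤8, 5·0+5·1=5≤7, objective 8.
(p,q)=(1,0): 3·1+1·0=3≤8, 5·1+5·0=5≤7, objective 7.
(p,q)=(0,0): 3·0+1·0=0≤8, 5·0+5·0=0≤7, objective 0.
The best lattice point is (0,1), giving 8.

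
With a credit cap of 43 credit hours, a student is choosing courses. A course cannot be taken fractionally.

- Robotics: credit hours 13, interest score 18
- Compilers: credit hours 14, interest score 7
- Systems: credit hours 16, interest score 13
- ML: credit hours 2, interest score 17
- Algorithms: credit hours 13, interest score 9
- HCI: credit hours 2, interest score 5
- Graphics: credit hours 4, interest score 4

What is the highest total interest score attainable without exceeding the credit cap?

57

This is a 0-1 knapsack instance.
Take Robotics, Systems, ML, HCI, and Graphics: credit hours 13 + 16 + 2 + 2 + 4 = 37 ≤ 43, interest score 18 + 13 + 17 + 5 + 4 = 57.
No other feasible combination does better.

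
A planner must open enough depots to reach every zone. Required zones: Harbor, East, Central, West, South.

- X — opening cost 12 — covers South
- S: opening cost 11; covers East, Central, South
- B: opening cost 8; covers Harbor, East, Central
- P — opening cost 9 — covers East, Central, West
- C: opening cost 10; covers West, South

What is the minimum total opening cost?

Choose B and C: together they cover Harbor, East, Central, West, South — every zone.
Total opening cost: 8 + 10 = 18.
No cover costs less than 18.

18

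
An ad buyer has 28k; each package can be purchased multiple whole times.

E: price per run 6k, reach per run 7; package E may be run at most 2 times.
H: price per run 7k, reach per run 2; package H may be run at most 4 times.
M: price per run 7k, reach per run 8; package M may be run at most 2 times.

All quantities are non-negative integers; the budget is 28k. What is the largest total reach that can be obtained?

30

This is a bounded integer knapsack.
1×E, 1×H, and 2×M: price 27 ≤ 28, reach 1·7 + 1·2 + 2·8 = 25.
2×E and 2×M: price 26 ≤ 28, reach 2·7 + 2·8 = 30.
Best is 30.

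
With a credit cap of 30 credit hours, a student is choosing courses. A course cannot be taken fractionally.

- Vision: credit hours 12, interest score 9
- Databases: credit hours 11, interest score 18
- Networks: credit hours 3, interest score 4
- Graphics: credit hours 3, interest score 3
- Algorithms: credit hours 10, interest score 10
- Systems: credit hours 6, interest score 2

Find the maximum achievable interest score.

35

Take Databases, Networks, Graphics, and Algorithms: credit hours 11 + 3 + 3 + 10 = 27 ≤ 30, interest score 18 + 4 + 3 + 10 = 35.
No other feasible combination does better.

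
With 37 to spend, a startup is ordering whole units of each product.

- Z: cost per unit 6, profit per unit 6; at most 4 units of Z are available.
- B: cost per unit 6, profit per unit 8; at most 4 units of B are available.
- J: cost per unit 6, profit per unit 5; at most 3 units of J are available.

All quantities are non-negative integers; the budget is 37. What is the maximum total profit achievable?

44

B has the best ratio (8/6); taking only B gives at most 4×8 = 32 (stopped by the supply cap of 4).
Mixing does better — 2×Z and 4×B: cost 36 ≤ 37, profit 2·6 + 4·8 = 44.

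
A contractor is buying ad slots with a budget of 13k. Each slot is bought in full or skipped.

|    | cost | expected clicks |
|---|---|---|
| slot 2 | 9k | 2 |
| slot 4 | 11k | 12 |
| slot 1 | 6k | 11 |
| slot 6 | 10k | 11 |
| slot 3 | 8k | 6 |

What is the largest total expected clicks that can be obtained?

12

This is a 0-1 knapsack instance.
Allowing fractional choices, the relaxed optimum would be about 18.7, but ad slots are indivisible.
slot 4: cost 11 ≤ 13, expected clicks 12.
slot 1: cost 6 ≤ 13, expected clicks 11.
Best is slot 4 with total expected clicks 12.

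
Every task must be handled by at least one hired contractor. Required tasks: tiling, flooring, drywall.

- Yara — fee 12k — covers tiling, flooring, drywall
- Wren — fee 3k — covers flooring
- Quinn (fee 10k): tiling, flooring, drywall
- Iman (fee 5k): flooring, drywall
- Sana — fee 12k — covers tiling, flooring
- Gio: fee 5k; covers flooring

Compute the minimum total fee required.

10

Quinn alone covers tiling, flooring, drywall — every task.
Total fee: 10.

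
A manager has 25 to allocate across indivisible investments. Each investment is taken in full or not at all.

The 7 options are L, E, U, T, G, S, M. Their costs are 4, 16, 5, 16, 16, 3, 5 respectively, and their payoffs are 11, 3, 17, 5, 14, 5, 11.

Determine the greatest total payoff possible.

44

This is a 0-1 knapsack instance.
Take L, U, S, and M: cost 4 + 5 + 3 + 5 = 17 ≤ 25, payoff 11 + 17 + 5 + 11 = 44.
No other feasible combination does better.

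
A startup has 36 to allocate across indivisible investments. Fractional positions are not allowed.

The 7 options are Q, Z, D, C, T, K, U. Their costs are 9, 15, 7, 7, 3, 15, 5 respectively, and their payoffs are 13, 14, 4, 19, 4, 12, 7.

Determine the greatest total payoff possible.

Q + Z + C + U: cost 9 + 15 + 7 + 5 = 36 ≤ 36, payoff 13 + 14 + 19 + 7 = 53.
Q + C + K + U: cost 9 + 7 + 15 + 5 = 36 ≤ 36, payoff 13 + 19 + 12 + 7 = 51.
Best is Q, Z, C, and U with total payoff 53.

53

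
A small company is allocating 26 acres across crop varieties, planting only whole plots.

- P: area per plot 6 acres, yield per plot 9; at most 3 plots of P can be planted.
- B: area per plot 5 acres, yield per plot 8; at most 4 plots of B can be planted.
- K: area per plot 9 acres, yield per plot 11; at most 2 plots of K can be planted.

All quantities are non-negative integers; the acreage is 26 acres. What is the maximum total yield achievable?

41

1×P and 4×B: area 26 ≤ 26, yield 1·9 + 4·8 = 41.
2×P, 1×B, and 1×K: area 26 ≤ 26, yield 2·9 + 1·8 + 1·11 = 37.
Best is 41.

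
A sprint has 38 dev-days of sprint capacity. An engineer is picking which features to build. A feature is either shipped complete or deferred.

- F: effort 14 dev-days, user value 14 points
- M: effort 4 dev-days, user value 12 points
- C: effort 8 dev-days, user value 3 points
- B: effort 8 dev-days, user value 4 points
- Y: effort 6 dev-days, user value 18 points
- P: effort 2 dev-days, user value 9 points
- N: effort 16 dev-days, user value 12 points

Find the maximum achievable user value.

Allowing fractional choices, the relaxed optimum would be about 62.0, but features are indivisible.
F + M + B + Y + P: effort 14 + 4 + 8 + 6 + 2 = 34 ≤ 38, user value 14 + 12 + 4 + 18 + 9 = 57.
F + M + C + Y + P: effort 14 + 4 + 8 + 6 + 2 = 34 ≤ 38, user value 14 + 12 + 3 + 18 + 9 = 56.
M + B + Y + P + N: effort 4 + 8 + 6 + 2 + 16 = 36 ≤ 38, user value 12 + 4 + 18 + 9 + 12 = 55.
Best is F, M, B, Y, and P with total user value 57.

57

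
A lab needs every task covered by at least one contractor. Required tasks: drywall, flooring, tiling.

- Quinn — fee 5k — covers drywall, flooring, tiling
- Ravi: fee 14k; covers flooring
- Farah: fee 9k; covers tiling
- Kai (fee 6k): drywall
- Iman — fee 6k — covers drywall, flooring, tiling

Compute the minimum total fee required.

Quinn alone covers drywall, flooring, tiling — every task.
Total fee: 5.
No cover costs less than 5.

5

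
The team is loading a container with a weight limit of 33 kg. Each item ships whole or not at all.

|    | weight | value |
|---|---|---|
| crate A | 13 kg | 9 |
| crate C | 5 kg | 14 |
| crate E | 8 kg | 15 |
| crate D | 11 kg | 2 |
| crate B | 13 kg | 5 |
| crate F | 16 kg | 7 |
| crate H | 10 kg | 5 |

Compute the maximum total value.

Take crate A, crate C, and crate E: weight 13 + 5 + 8 = 26 ≤ 33, value 9 + 14 + 15 = 38.
No other feasible combination does better.

38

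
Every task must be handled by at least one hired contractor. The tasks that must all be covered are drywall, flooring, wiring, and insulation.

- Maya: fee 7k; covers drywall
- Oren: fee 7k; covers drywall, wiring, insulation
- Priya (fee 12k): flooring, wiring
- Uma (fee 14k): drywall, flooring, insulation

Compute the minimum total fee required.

19

This is a weighted set-cover instance.
Choose Oren and Priya: together they cover drywall, flooring, wiring, insulation — every task.
Total fee: 7 + 12 = 19.
No cover costs less than 19.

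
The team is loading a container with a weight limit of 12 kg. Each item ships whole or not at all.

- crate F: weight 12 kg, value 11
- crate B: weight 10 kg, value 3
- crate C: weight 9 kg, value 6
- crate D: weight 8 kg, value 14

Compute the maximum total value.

14

Take crate D: weight 8 ≤ 12, value 14.
No other feasible combination does better.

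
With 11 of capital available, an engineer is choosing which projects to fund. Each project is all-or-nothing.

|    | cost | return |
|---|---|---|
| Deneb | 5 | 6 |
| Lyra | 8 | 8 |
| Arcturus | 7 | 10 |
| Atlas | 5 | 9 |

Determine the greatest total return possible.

15

Allowing fractional choices, the relaxed optimum would be about 17.6, but projects are indivisible.
Deneb + Atlas: cost 5 + 5 = 10 ≤ 11, return 6 + 9 = 15.
Atlas: cost 5 ≤ 11, return 9.
Arcturus: cost 7 ≤ 11, return 10.
Best is Deneb and Atlas with total return 15.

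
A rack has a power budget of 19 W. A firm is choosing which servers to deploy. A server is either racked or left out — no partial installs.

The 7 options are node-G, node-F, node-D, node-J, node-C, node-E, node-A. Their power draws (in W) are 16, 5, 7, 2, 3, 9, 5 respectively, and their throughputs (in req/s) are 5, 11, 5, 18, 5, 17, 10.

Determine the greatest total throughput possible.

This is an integer program with binary decision variables.
node-J + node-C + node-E + node-A: power draw 2 + 3 + 9 + 5 = 19 ≤ 19, throughput 18 + 5 + 17 + 10 = 50.
node-F + node-J + node-C + node-E: power draw 5 + 2 + 3 + 9 = 19 ≤ 19, throughput 11 + 18 + 5 + 17 = 51.
Best is node-F, node-J, node-C, and node-E with total throughput 51.

51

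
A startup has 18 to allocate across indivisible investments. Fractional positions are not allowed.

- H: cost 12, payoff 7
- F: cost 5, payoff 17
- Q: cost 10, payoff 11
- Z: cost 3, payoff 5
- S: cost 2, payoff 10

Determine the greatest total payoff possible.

38

Take F, Q, and S: cost 5 + 10 + 2 = 17 ≤ 18, payoff 17 + 11 + 10 = 38.
No other feasible combination does better.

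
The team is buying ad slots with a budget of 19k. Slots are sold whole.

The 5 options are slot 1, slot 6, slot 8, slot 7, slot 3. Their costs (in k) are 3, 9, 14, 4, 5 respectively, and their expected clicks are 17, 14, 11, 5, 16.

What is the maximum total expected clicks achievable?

47

This is an integer program with binary decision variables.
Allowing fractional choices, the relaxed optimum would be about 49.5, but ad slots are indivisible.
slot 1 + slot 6 + slot 7: cost 3 + 9 + 4 = 16 ≤ 19, expected clicks 17 + 14 + 5 = 36.
slot 1 + slot 7 + slot 3: cost 3 + 4 + 5 = 12 ≤ 19, expected clicks 17 + 5 + 16 = 38.
slot 1 + slot 6 + slot 3: cost 3 + 9 + 5 = 17 ≤ 19, expected clicks 17 + 14 + 16 = 47.
Best is slot 1, slot 6, and slot 3 with total expected clicks 47.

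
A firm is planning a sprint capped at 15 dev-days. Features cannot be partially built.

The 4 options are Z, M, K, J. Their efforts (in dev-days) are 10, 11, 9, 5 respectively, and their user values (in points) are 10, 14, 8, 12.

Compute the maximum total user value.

Treat it as a binary knapsack problem.
Z + J: effort 10 + 5 = 15 ≤ 15, user value 10 + 12 = 22.
M: effort 11 ≤ 15, user value 14.
K + J: effort 9 + 5 = 14 ≤ 15, user value 8 + 12 = 20.
Best is Z and J with total user value 22.

22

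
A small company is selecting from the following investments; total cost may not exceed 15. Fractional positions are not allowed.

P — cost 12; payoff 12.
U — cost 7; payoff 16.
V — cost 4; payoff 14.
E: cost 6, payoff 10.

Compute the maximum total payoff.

Allowing fractional choices, the relaxed optimum would be about 36.7, but investments are indivisible.
U + V: cost 7 + 4 = 11 ≤ 15, payoff 16 + 14 = 30.
U + E: cost 7 + 6 = 13 ≤ 15, payoff 16 + 10 = 26.
Best is U and V with total payoff 30.

30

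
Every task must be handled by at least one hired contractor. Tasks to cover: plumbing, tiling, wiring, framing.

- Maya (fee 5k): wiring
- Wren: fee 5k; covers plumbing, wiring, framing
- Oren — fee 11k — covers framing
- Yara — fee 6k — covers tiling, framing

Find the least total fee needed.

Choose Wren and Yara: together they cover plumbing, tiling, wiring, framing — every task.
Total fee: 5 + 6 = 11.
No cover costs less than 11.

11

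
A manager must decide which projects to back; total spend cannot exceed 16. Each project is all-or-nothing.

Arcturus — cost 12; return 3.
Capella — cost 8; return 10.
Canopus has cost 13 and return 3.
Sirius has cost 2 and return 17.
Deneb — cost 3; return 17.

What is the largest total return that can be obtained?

Allowing fractional choices, the relaxed optimum would be about 44.8, but projects are indivisible.
Capella + Sirius: cost 8 + 2 = 10 ≤ 16, return 10 + 17 = 27.
Capella + Sirius + Deneb: cost 8 + 2 + 3 = 13 ≤ 16, return 10 + 17 + 17 = 44.
Sirius + Deneb: cost 2 + 3 = 5 ≤ 16, return 17 + 17 = 34.
Best is Capella, Sirius, and Deneb with total return 44.

44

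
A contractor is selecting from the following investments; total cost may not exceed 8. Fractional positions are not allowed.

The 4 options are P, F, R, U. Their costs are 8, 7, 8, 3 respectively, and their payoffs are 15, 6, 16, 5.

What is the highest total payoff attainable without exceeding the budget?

16

Take R: cost 8 ≤ 8, payoff 16.
No other feasible combination does better.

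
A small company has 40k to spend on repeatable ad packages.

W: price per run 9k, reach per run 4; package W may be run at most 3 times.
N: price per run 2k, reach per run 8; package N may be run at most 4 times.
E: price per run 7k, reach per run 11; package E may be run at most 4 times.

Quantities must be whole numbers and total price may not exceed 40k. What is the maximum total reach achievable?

76

4×N and 4×E: price 36 ≤ 40, reach 4·8 + 4·11 = 76.
1×W, 4×N, and 3×E: price 38 ≤ 40, reach 1·4 + 4·8 + 3·11 = 69.
Best is 76.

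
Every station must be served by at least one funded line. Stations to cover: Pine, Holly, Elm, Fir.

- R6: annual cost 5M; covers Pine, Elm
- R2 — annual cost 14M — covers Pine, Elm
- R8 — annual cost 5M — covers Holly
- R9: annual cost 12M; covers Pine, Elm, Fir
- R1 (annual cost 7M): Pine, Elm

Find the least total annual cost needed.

The greedy cost-per-new-station heuristic would pick R6, R8, and R9 for 22, but a cheaper cover exists.
Choose R8 and R9: together they cover Pine, Holly, Elm, Fir — every station.
Total annual cost: 5 + 12 = 17.
No cover costs less than 17.

17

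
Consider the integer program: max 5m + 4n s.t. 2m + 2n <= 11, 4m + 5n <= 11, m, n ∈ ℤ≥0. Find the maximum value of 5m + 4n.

Relaxing integrality, the LP optimum is 13.75 at (m,n) = (2.75, 0), which is not an integer point.
(m,n)=(2,0): 2·2+2·0=4≤11, 4·2+5·0=8≤11, objective 10.
(m,n)=(1,1): 2·1+2·1=4≤11, 4·1+5·1=9≤11, objective 9.
(m,n)=(1,0): 2·1+2·0=2≤11, 4·1+5·0=4≤11, objective 5.
No feasible integer point exceeds 10.

10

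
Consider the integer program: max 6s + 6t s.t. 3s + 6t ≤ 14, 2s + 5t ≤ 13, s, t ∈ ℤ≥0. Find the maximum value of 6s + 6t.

The continuous relaxation peaks at (4.67, 0) with value 28.00; rounding to a feasible lattice point costs some objective.
(s,t)=(4,0): 3·4+6·0=12≤14, 2·4+5·0=8≤13, objective 24.
(s,t)=(3,0): 3·3+6·0=9≤14, 2·3+5·0=6≤13, objective 18.
The best lattice point is (4,0), giving 24.

24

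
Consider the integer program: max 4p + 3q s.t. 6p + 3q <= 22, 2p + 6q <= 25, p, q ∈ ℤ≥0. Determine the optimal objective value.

(p,q)=(2,3): 6·2+3·3=21≤22, 2·2+6·3=22≤25, objective 17.
(p,q)=(2,2): 6·2+3·2=18≤22, 2·2+6·2=16≤25, objective 14.
(p,q)=(1,3): 6·1+3·3=15≤22, 2·1+6·3=20≤25, objective 13.
The best lattice point is (2,3), giving 17.

17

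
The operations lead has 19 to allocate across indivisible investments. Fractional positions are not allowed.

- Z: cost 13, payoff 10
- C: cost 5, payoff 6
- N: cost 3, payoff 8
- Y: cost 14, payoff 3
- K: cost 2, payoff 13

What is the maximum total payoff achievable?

31

Take Z, N, and K: cost 13 + 3 + 2 = 18 ≤ 19, payoff 10 + 8 + 13 = 31.
No other feasible combination does better.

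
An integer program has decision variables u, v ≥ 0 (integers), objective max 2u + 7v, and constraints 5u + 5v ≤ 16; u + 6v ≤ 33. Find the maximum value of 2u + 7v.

The continuous relaxation peaks at (0, 3.2) with value 22.40; rounding to a feasible lattice point costs some objective.
(u,v)=(0,3): 5·0+5·3=15≤16, 1·0+6·3=18≤33, objective 21.
(u,v)=(1,2): 5·1+5·2=15≤16, 1·1+6·2=13≤33, objective 16.
(u,v)=(0,2): 5·0+5·2=10≤16, 1·0+6·2=12≤33, objective 14.
No feasible integer point exceeds 21.

21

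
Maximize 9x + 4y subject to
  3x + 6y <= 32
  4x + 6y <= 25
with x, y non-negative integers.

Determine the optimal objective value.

54

Relaxing integrality, the LP optimum is 56.25 at (x,y) = (6.25, 0), which is not an integer point.
(x,y)=(6,0): 3·6+6·0=18≤32, 4·6+6·0=24≤25, objective 54.
(x,y)=(5,0): 3·5+6·0=15≤32, 4·5+6·0=20≤25, objective 45.
The best lattice point is (6,0), giving 54.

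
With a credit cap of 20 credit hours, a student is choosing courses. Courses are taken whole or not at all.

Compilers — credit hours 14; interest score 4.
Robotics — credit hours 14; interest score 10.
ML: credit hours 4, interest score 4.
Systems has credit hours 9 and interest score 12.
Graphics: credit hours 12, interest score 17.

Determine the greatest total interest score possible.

Allowing fractional choices, the relaxed optimum would be about 27.7, but courses are indivisible.
ML + Graphics: credit hours 4 + 12 = 16 ≤ 20, interest score 4 + 17 = 21.
Graphics: credit hours 12 ≤ 20, interest score 17.
Best is ML and Graphics with total interest score 21.

21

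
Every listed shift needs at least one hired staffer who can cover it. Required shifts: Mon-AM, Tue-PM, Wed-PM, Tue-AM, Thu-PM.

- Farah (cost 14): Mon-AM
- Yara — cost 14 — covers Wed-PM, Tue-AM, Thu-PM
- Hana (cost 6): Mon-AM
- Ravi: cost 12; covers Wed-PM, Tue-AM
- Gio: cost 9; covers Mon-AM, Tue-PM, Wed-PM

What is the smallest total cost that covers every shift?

Choose Yara and Gio: together they cover Mon-AM, Tue-PM, Wed-PM, Tue-AM, Thu-PM — every shift.
Total cost: 14 + 9 = 23.
No cover costs less than 23.

23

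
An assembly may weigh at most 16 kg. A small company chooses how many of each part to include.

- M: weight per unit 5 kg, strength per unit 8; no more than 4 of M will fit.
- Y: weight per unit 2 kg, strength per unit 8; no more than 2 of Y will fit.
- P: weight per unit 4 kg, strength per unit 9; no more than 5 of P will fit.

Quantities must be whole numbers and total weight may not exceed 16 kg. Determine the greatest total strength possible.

43

This is a bounded integer knapsack.
Take 2×Y and 3×P: weight 16 ≤ 16, strength 2·8 + 3·9 = 43.
Y has the best ratio (8/2) and is taken to its limit of 2; remaining capacity is filled optimally with the others.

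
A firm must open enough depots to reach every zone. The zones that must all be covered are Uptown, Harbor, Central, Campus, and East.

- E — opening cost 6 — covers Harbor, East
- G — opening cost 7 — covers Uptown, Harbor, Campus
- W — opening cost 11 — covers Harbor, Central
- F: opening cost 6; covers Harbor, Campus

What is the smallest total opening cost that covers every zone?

Choose E, G, and W: together they cover Uptown, Harbor, Central, Campus, East — every zone.
Total opening cost: 6 + 7 + 11 = 24.
No cover costs less than 24.

24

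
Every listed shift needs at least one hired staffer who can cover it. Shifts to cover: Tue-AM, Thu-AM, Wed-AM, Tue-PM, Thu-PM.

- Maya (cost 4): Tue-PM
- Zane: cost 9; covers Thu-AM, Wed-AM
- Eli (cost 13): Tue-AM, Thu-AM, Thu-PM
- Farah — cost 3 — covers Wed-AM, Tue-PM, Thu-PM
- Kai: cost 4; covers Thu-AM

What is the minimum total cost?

The greedy cost-per-new-shift heuristic would pick Farah, Kai, and Eli for 20, but a cheaper cover exists.
Choose Eli and Farah: together they cover Tue-AM, Thu-AM, Wed-AM, Tue-PM, Thu-PM — every shift.
Total cost: 13 + 3 = 16.
No cover costs less than 16.

16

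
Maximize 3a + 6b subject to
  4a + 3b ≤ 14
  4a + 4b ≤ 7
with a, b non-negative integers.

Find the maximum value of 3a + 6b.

Relaxing integrality, the LP optimum is 10.50 at (a,b) = (0, 1.75), which is not an integer point.
(a,b)=(0,1): 4·0+3·1=3≤14, 4·0+4·1=4≤7, objective 6.
(a,b)=(1,0): 4·1+3·0=4≤14, 4·1+4·0=4≤7, objective 3.
(a,b)=(0,0): 4·0+3·0=0≤14, 4·0+4·0=0≤7, objective 0.
No feasible integer point exceeds 6.

6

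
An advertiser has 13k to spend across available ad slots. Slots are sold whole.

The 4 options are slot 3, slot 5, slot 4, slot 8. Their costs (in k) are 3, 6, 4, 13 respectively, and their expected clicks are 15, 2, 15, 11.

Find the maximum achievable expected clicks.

This is a 0-1 knapsack instance.
slot 3 + slot 5 + slot 4: cost 3 + 6 + 4 = 13 ≤ 13, expected clicks 15 + 2 + 15 = 32.
slot 3 + slot 5: cost 3 + 6 = 9 ≤ 13, expected clicks 15 + 2 = 17.
slot 3 + slot 4: cost 3 + 4 = 7 ≤ 13, expected clicks 15 + 15 = 30.
Best is slot 3, slot 5, and slot 4 with total expected clicks 32.

32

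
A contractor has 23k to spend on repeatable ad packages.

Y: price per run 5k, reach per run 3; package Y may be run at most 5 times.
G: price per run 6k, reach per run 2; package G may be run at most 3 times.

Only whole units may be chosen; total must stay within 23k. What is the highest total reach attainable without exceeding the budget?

Take 4×Y: price 20 ≤ 23, reach 4·3 = 12.
No other integer combination yields more.

12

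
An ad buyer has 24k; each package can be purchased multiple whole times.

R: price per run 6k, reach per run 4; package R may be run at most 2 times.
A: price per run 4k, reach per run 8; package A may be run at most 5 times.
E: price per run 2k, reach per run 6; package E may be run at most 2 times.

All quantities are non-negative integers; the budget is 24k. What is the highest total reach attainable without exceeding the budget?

5×A and 1×E: price 22 ≤ 24, reach 5·8 + 1·6 = 46.
5×A and 2×E: price 24 ≤ 24, reach 5·8 + 2·6 = 52.
Best is 52.

52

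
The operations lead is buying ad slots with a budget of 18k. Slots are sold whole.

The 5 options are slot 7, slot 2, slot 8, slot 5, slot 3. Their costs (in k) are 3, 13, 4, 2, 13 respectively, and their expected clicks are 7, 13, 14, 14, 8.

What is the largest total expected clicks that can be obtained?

Take slot 7, slot 8, and slot 5: cost 3 + 4 + 2 = 9 ≤ 18, expected clicks 7 + 14 + 14 = 35.
No other feasible combination does better.

35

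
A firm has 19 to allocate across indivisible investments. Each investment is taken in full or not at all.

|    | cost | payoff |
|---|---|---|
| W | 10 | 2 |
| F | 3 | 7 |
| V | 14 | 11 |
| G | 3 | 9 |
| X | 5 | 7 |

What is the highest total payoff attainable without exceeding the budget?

23

W + F + G: cost 10 + 3 + 3 = 16 ≤ 19, payoff 2 + 7 + 9 = 18.
V + G: cost 14 + 3 = 17 ≤ 19, payoff 11 + 9 = 20.
F + G + X: cost 3 + 3 + 5 = 11 ≤ 19, payoff 7 + 9 + 7 = 23.
Best is F, G, and X with total payoff 23.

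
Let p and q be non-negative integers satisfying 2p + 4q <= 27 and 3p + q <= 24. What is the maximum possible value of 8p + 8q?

80

Relaxing integrality, the LP optimum is 81.60 at (p,q) = (6.9, 3.3), which is not an integer point.
(p,q)=(7,3): 2·7+4·3=26≤27, 3·7+1·3=24≤24, objective 80.
(p,q)=(5,4): 2·5+4·4=26≤27, 3·5+1·4=19≤24, objective 72.
(p,q)=(7,2): 2·7+4·2=22≤27, 3·7+1·2=23≤24, objective 72.
No feasible integer point exceeds 80.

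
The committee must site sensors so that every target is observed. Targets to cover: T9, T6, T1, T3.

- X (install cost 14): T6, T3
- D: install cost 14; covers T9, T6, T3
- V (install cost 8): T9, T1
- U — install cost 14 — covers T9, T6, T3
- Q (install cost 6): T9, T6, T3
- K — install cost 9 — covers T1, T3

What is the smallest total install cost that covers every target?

14

Choose V and Q: together they cover T9, T6, T1, T3 — every target.
Total install cost: 8 + 6 = 14.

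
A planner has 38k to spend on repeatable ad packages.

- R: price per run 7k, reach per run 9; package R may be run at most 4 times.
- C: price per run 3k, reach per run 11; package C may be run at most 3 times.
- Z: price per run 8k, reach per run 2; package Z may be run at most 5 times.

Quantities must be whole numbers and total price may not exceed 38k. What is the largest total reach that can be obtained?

3×R, 3×C, and 1×Z: price 38 ≤ 38, reach 3·9 + 3·11 + 1·2 = 62.
4×R and 3×C: price 37 ≤ 38, reach 4·9 + 3·11 = 69.
Best is 69.

69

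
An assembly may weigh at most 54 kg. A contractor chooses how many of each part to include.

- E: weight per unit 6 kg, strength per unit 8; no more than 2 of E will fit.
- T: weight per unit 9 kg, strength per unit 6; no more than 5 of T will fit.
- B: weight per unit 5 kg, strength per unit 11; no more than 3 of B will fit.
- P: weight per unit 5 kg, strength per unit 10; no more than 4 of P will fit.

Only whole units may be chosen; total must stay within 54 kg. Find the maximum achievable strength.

2×E, 3×B, and 4×P: weight 47 ≤ 54, strength 2·8 + 3·11 + 4·10 = 89.
1×E, 1×T, 3×B, and 4×P: weight 50 ≤ 54, strength 1·8 + 1·6 + 3·11 + 4·10 = 87.
Best is 89.

89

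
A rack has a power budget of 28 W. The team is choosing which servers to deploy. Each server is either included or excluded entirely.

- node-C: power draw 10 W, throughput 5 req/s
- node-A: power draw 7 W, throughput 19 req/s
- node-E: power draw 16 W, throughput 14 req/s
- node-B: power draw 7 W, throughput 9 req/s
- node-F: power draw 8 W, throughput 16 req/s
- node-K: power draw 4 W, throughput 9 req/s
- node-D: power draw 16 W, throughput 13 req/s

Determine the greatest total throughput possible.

node-A + node-F + node-K: power draw 7 + 8 + 4 = 19 ≤ 28, throughput 19 + 16 + 9 = 44.
node-A + node-B + node-F: power draw 7 + 7 + 8 = 22 ≤ 28, throughput 19 + 9 + 16 = 44.
node-A + node-B + node-F + node-K: power draw 7 + 7 + 8 + 4 = 26 ≤ 28, throughput 19 + 9 + 16 + 9 = 53.
Best is node-A, node-B, node-F, and node-K with total throughput 53.

53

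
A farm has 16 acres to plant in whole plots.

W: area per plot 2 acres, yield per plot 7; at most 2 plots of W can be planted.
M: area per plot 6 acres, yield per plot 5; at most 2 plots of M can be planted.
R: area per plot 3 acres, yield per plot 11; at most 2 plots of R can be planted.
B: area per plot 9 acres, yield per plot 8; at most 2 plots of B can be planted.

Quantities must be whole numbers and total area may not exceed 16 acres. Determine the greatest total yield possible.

2×W, 1×M, and 2×R: area 16 ≤ 16, yield 2·7 + 1·5 + 2·11 = 41.
2×W and 2×R: area 10 ≤ 16, yield 2·7 + 2·11 = 36.
Best is 41.

41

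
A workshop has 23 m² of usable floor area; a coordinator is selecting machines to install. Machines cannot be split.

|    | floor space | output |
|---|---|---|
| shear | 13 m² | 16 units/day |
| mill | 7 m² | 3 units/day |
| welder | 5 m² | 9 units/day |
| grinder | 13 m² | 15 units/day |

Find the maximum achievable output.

Take shear and welder: floor space 13 + 5 = 18 ≤ 23, output 16 + 9 = 25.
No other feasible combination does better.

25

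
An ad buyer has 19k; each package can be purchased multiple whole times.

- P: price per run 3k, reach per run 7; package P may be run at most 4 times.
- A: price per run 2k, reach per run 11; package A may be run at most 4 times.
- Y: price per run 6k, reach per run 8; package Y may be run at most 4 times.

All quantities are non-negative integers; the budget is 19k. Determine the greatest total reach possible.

A has the best ratio (11/2); taking only A gives at most 4×11 = 44 (stopped by the supply cap of 4).
Mixing does better — 3×P and 4×A: price 17 ≤ 19, reach 3·7 + 4·11 = 65.

65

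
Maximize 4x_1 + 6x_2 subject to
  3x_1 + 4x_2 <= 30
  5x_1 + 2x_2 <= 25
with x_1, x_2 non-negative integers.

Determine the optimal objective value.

44

The continuous relaxation peaks at (0, 7.5) with value 45.00; rounding to a feasible lattice point costs some objective.
(x_1,x_2)=(2,6) is feasible, giving 44.
(x_1,x_2)=(0,7) is feasible, giving 42.
(x_1,x_2)=(3,5) is feasible, giving 42.
Maximum is 44 at (x_1,x_2)=(2,6).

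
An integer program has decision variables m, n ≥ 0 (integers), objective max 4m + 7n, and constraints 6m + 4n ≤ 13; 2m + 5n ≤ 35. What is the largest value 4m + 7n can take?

21

(m,n)=(0,3): 6·0+4·3=12≤13, 2·0+5·3=15≤35, objective 21.
(m,n)=(0,2): 6·0+4·2=8≤13, 2·0+5·2=10≤35, objective 14.
Maximum is 21 at (m,n)=(0,3).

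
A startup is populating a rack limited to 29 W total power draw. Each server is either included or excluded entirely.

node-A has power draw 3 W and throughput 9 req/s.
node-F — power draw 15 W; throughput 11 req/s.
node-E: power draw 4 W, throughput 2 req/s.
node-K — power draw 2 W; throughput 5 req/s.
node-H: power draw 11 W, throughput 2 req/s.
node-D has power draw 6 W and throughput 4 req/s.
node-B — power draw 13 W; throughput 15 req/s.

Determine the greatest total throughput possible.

35

Allowing fractional choices, the relaxed optimum would be about 37.1, but servers are indivisible.
node-A + node-K + node-D + node-B: power draw 3 + 2 + 6 + 13 = 24 ≤ 29, throughput 9 + 5 + 4 + 15 = 33.
node-A + node-E + node-K + node-B: power draw 3 + 4 + 2 + 13 = 22 ≤ 29, throughput 9 + 2 + 5 + 15 = 31.
node-A + node-E + node-K + node-D + node-B: power draw 3 + 4 + 2 + 6 + 13 = 28 ≤ 29, throughput 9 + 2 + 5 + 4 + 15 = 35.
Best is node-A, node-E, node-K, node-D, and node-B with total throughput 35.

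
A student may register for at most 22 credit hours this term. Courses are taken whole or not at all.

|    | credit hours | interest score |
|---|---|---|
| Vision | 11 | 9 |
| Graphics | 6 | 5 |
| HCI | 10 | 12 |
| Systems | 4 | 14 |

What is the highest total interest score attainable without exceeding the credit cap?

This is a 0-1 knapsack instance.
Allowing fractional choices, the relaxed optimum would be about 32.6, but courses are indivisible.
Vision + Graphics + Systems: credit hours 11 + 6 + 4 = 21 ≤ 22, interest score 9 + 5 + 14 = 28.
HCI + Systems: credit hours 10 + 4 = 14 ≤ 22, interest score 12 + 14 = 26.
Graphics + HCI + Systems: credit hours 6 + 10 + 4 = 20 ≤ 22, interest score 5 + 12 + 14 = 31.
Best is Graphics, HCI, and Systems with total interest score 31.

31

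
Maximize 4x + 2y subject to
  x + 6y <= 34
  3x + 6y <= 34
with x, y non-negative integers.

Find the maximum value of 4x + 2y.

(x,y)=(11,0): 1·11+6·0=11≤34, 3·11+6·0=33≤34, objective 44.
(x,y)=(10,0): 1·10+6·0=10≤34, 3·10+6·0=30≤34, objective 40.
The best lattice point is (11,0), giving 44.

44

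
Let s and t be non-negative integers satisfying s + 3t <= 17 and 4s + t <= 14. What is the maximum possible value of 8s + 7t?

51

The continuous relaxation peaks at (2.27, 4.91) with value 52.55; rounding to a feasible lattice point costs some objective.
(s,t)=(2,5): 1·2+3·5=17≤17, 4·2+1·5=13≤14, objective 51.
(s,t)=(2,4): 1·2+3·4=14≤17, 4·2+1·4=12≤14, objective 44.
(s,t)=(1,5): 1·1+3·5=16≤17, 4·1+1·5=9≤14, objective 43.
Maximum is 51 at (s,t)=(2,5).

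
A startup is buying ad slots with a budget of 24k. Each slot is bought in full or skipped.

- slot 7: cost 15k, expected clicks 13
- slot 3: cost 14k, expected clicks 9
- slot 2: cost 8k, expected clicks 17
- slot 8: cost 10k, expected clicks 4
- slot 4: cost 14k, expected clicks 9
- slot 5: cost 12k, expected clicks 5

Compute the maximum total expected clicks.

30

slot 7 + slot 2: cost 15 + 8 = 23 ≤ 24, expected clicks 13 + 17 = 30.
slot 3 + slot 2: cost 14 + 8 = 22 ≤ 24, expected clicks 9 + 17 = 26.
slot 2 + slot 4: cost 8 + 14 = 22 ≤ 24, expected clicks 17 + 9 = 26.
Best is slot 7 and slot 2 with total expected clicks 30.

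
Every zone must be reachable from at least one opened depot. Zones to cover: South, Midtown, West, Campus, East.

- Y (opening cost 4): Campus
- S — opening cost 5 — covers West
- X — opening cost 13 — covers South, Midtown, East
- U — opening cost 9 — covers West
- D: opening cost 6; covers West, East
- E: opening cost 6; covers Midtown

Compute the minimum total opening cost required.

22

Choose Y, S, and X: together they cover South, Midtown, West, Campus, East — every zone.
Total opening cost: 4 + 5 + 13 = 22.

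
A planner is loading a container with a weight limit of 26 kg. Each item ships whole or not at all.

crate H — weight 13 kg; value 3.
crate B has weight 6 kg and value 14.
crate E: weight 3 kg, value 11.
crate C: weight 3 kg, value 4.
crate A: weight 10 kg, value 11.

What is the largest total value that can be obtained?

40

Allowing fractional choices, the relaxed optimum would be about 40.9, but items are indivisible.
crate B + crate E + crate C + crate A: weight 6 + 3 + 3 + 10 = 22 ≤ 26, value 14 + 11 + 4 + 11 = 40.
crate B + crate E + crate A: weight 6 + 3 + 10 = 19 ≤ 26, value 14 + 11 + 11 = 36.
Best is crate B, crate E, crate C, and crate A with total value 40.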